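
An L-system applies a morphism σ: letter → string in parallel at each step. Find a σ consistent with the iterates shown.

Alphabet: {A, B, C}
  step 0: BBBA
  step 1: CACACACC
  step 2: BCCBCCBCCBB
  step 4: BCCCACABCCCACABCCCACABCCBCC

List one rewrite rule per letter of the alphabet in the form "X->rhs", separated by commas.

A->CC, B->CA, C->B

  step 1 ⇒ step 2: CACACACC ⇒ B·CC·B·CC·B·CC·B·B
    A ↦ CC
    C ↦ B
  step 0 ⇒ step 1: BBBA ⇒ CA·CA·CA·CC
    B ↦ CA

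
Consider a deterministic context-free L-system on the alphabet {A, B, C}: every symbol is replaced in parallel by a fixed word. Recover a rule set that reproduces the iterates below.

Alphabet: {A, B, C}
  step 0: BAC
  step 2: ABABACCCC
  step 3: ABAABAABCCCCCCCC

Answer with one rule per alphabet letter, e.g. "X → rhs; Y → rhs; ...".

  step 2 ⇒ step 3: ABABACCCC ⇒ AB·A·AB·A·AB·CC·CC·CC·CC
    A ↦ AB
    B ↦ A
    C ↦ CC

A->AB, B->A, C->CC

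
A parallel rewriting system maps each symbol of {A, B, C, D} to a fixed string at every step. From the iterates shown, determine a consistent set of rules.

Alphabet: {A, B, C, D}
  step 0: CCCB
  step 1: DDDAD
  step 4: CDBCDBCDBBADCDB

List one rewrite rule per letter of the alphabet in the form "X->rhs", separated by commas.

A->CD, B->AD, C->D, D->B

  step 0 ⇒ step 1: CCCB ⇒ D·D·D·AD
    B ↦ AD
    C ↦ D
    A ↦ CD  (constrained at step 1)
    D ↦ B  (constrained at step 1)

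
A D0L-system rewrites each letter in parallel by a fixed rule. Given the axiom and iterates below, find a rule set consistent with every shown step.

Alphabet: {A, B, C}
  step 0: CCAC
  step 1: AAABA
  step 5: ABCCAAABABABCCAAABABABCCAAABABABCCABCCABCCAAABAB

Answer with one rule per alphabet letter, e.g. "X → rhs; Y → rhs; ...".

A->AB, B->CC, C->A

  step 0 ⇒ step 1: CCAC ⇒ A·A·AB·A
    A ↦ AB
    C ↦ A
    B ↦ CC  (constrained at step 1)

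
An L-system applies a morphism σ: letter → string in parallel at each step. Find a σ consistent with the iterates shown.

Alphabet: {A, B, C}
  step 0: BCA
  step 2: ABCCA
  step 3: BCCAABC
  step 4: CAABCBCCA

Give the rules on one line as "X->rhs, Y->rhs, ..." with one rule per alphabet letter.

  step 3 ⇒ step 4: BCCAABC ⇒ C·A·A·BC·BC·C·A
    A ↦ BC
    B ↦ C
    C ↦ A

A->BC, B->C, C->A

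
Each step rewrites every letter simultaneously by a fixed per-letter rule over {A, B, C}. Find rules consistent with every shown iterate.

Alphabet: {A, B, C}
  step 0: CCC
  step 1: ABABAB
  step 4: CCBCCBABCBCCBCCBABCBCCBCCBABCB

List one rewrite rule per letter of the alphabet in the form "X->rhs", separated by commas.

A->C, B->CB, C->AB

  step 0 ⇒ step 1: CCC ⇒ AB·AB·AB
    C ↦ AB
    A ↦ C  (constrained at step 1)
    B ↦ CB  (constrained at step 1)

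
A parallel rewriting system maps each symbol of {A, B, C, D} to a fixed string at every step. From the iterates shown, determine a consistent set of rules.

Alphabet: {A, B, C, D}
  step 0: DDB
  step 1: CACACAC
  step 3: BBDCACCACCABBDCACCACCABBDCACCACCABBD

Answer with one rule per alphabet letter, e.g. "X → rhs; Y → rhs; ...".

  step 0 ⇒ step 1: DDB ⇒ CA·CA·CAC
    B ↦ CAC
    D ↦ CA
    A ↦ BBD  (constrained at step 1)
    C ↦ A  (constrained at step 1)

A->BBD, B->CAC, C->A, D->CA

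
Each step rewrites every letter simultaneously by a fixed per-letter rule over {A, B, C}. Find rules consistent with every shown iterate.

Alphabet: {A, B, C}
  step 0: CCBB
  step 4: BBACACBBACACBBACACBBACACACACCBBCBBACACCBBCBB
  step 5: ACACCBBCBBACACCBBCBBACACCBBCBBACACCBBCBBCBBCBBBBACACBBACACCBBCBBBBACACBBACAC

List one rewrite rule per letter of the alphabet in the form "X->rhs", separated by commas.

  step 4 ⇒ step 5: BBACACBBACACBBACACBBACACACACCBBCBBACACCBBCBB ⇒ AC·AC·C·BB·C·BB·AC·AC·C·BB·C·BB·AC·AC·C·BB·C·BB·AC·AC·C·BB·C·BB·C·BB·C·BB·BB·AC·AC·BB·AC·AC·C·BB·C·BB·BB·AC·AC·BB·AC·AC
    A ↦ C
    B ↦ AC
    C ↦ BB

A->C, B->AC, C->BB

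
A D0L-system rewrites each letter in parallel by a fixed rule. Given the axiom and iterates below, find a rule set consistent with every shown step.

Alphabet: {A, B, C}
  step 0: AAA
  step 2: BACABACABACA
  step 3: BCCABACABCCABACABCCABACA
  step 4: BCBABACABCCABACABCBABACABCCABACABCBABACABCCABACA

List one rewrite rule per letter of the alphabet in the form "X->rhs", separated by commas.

A->CA, B->BC, C->BA

  step 3 ⇒ step 4: BCCABACABCCABACABCCABACA ⇒ BC·BA·BA·CA·BC·CA·BA·CA·BC·BA·BA·CA·BC·CA·BA·CA·BC·BA·BA·CA·BC·CA·BA·CA
    A ↦ CA
    B ↦ BC
    C ↦ BA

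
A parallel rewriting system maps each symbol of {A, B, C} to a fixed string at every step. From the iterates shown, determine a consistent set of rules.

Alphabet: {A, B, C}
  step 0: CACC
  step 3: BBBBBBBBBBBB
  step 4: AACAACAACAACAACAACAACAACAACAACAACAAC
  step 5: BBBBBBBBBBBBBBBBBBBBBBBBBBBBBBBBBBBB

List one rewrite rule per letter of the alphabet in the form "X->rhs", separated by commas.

  step 4 ⇒ step 5: AACAACAACAACAACAACAACAACAACAACAACAAC ⇒ B·B·B·B·B·B·B·B·B·B·B·B·B·B·B·B·B·B·B·B·B·B·B·B·B·B·B·B·B·B·B·B·B·B·B·B
    A ↦ B
    C ↦ B
  step 3 ⇒ step 4: BBBBBBBBBBBB ⇒ AAC·AAC·AAC·AAC·AAC·AAC·AAC·AAC·AAC·AAC·AAC·AAC
    B ↦ AAC

A->B, B->AAC, C->B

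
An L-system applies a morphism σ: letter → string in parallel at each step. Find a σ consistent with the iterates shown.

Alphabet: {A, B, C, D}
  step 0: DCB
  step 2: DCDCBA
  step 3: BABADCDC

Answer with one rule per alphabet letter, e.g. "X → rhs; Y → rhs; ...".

  step 2 ⇒ step 3: DCDCBA ⇒ B·A·B·A·DC·DC
    A ↦ DC
    B ↦ DC
    C ↦ A
    D ↦ B

A->DC, B->DC, C->A, D->B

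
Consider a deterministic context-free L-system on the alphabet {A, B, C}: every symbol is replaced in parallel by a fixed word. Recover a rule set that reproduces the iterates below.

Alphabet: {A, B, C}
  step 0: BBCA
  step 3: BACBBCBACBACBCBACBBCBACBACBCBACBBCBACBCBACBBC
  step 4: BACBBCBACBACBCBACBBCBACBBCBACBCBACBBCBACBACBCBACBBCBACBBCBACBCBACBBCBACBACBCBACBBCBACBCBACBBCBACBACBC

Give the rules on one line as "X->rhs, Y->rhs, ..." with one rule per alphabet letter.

  step 3 ⇒ step 4: BACBBCBACBACBCBACBBCBACBACBCBACBBCBACBCBACBBC ⇒ BAC·B·BC·BAC·BAC·BC·BAC·B·BC·BAC·B·BC·BAC·BC·BAC·B·BC·BAC·BAC·BC·BAC·B·BC·BAC·B·BC·BAC·BC·BAC·B·BC·BAC·BAC·BC·BAC·B·BC·BAC·BC·BAC·B·BC·BAC·BAC·BC
    A ↦ B
    B ↦ BAC
    C ↦ BC

A->B, B->BAC, C->BC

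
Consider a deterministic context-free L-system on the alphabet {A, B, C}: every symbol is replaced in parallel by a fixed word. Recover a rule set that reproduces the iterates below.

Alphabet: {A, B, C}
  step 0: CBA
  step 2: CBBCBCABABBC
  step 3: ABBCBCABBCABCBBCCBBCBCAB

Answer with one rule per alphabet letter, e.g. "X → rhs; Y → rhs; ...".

  step 2 ⇒ step 3: CBBCBCABABBC ⇒ AB·BC·BC·AB·BC·AB·CB·BC·CB·BC·BC·AB
    A ↦ CB
    B ↦ BC
    C ↦ AB

A->CB, B->BC, C->AB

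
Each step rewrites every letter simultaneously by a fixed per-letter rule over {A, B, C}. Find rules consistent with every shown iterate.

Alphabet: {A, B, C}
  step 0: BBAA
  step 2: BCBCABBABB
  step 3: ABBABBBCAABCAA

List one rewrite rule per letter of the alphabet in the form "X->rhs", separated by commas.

  step 2 ⇒ step 3: BCBCABBABB ⇒ A·BB·A·BB·BC·A·A·BC·A·A
    A ↦ BC
    B ↦ A
    C ↦ BB

A->BC, B->A, C->BB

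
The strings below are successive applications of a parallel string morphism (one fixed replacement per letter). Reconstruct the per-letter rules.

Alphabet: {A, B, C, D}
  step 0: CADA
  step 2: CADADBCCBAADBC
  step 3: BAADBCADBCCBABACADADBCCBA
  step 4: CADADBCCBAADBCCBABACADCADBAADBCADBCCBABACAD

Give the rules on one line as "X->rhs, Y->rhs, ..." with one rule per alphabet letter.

A->AD, B->C, C->BA, D->BC

  step 3 ⇒ step 4: BAADBCADBCCBABACADADBCCBA ⇒ C·AD·AD·BC·C·BA·AD·BC·C·BA·BA·C·AD·C·AD·BA·AD·BC·AD·BC·C·BA·BA·C·AD
    A ↦ AD
    B ↦ C
    C ↦ BA
    D ↦ BC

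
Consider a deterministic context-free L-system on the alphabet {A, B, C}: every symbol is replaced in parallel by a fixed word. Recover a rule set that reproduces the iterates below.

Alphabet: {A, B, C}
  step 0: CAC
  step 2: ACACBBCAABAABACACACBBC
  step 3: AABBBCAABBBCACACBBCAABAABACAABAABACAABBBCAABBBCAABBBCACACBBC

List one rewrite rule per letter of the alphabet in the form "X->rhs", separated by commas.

A->AAB, B->AC, C->BBC

  step 2 ⇒ step 3: ACACBBCAABAABACACACBBC ⇒ AAB·BBC·AAB·BBC·AC·AC·BBC·AAB·AAB·AC·AAB·AAB·AC·AAB·BBC·AAB·BBC·AAB·BBC·AC·AC·BBC
    A ↦ AAB
    B ↦ AC
    C ↦ BBC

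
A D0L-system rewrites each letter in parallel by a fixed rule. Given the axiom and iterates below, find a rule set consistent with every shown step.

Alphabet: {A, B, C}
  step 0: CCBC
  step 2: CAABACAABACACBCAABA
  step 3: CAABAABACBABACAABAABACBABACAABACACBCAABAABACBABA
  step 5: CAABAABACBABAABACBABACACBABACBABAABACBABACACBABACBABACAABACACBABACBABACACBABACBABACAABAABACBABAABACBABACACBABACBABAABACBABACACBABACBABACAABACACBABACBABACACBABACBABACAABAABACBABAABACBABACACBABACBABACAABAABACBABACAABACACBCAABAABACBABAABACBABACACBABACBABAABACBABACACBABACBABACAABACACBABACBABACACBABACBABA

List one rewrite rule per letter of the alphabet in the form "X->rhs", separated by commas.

A->ABA, B->CB, C->CA

  step 2 ⇒ step 3: CAABACAABACACBCAABA ⇒ CA·ABA·ABA·CB·ABA·CA·ABA·ABA·CB·ABA·CA·ABA·CA·CB·CA·ABA·ABA·CB·ABA
    A ↦ ABA
    B ↦ CB
    C ↦ CA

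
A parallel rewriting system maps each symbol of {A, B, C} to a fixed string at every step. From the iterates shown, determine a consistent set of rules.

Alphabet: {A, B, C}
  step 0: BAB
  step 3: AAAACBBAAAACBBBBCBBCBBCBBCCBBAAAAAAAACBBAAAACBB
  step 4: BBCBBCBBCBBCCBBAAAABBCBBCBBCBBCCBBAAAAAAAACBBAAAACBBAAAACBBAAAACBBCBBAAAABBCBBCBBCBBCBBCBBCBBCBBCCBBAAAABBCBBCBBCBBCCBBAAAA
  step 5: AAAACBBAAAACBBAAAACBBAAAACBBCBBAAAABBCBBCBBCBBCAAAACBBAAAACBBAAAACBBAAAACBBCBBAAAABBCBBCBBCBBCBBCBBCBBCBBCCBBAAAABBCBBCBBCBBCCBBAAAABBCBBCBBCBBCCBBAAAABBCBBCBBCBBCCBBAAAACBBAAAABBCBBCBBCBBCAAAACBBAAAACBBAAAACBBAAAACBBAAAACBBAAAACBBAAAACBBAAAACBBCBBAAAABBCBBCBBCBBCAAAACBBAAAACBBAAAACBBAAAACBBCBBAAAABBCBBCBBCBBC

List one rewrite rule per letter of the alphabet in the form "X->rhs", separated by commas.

A->BBC, B->AA, C->CBB

  step 4 ⇒ step 5: BBCBBCBBCBBCCBBAAAABBCBBCBBCBBCCBBAAAAAAAACBBAAAACBBAAAACBBAAAACBBCBBAAAABBCBBCBBCBBCBBCBBCBBCBBCCBBAAAABBCBBCBBCBBCCBBAAAA ⇒ AA·AA·CBB·AA·AA·CBB·AA·AA·CBB·AA·AA·CBB·CBB·AA·AA·BBC·BBC·BBC·BBC·AA·AA·CBB·AA·AA·CBB·AA·AA·CBB·AA·AA·CBB·CBB·AA·AA·BBC·BBC·BBC·BBC·BBC·BBC·BBC·BBC·CBB·AA·AA·BBC·BBC·BBC·BBC·CBB·AA·AA·BBC·BBC·BBC·BBC·CBB·AA·AA·BBC·BBC·BBC·BBC·CBB·AA·AA·CBB·AA·AA·BBC·BBC·BBC·BBC·AA·AA·CBB·AA·AA·CBB·AA·AA·CBB·AA·AA·CBB·AA·AA·CBB·AA·AA·CBB·AA·AA·CBB·AA·AA·CBB·CBB·AA·AA·BBC·BBC·BBC·BBC·AA·AA·CBB·AA·AA·CBB·AA·AA·CBB·AA·AA·CBB·CBB·AA·AA·BBC·BBC·BBC·BBC
    A ↦ BBC
    B ↦ AA
    C ↦ CBB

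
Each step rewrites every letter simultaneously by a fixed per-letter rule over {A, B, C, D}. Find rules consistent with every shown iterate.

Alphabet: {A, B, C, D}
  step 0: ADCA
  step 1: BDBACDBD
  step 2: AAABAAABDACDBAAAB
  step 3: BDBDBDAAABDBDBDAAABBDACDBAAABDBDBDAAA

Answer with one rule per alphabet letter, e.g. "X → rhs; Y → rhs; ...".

A->BD, B->AAA, C->ACD, D->B

  step 2 ⇒ step 3: AAABAAABDACDBAAAB ⇒ BD·BD·BD·AAA·BD·BD·BD·AAA·B·BD·ACD·B·AAA·BD·BD·BD·AAA
    A ↦ BD
    B ↦ AAA
    C ↦ ACD
    D ↦ B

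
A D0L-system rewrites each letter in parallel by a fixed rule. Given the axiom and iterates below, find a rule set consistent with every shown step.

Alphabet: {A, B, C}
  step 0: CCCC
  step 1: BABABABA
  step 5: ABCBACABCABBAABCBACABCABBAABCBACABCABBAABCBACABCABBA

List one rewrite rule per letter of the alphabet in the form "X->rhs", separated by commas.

A->C, B->AB, C->BA

  step 0 ⇒ step 1: CCCC ⇒ BA·BA·BA·BA
    C ↦ BA
    A ↦ C  (constrained at step 1)
    B ↦ AB  (constrained at step 1)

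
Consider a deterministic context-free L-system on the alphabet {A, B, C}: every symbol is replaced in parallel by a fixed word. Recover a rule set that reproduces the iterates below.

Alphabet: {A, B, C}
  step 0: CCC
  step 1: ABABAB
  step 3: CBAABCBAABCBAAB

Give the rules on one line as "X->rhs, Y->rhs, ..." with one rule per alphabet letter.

  step 0 ⇒ step 1: CCC ⇒ AB·AB·AB
    C ↦ AB
    A ↦ BA  (constrained at step 1)
    B ↦ C  (constrained at step 1)

A->BA, B->C, C->AB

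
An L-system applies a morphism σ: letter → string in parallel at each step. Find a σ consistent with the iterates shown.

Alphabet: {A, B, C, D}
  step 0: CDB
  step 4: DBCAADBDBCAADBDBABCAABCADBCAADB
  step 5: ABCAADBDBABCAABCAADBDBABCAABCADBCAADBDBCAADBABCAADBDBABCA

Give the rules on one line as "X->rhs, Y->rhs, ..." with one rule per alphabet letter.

  step 4 ⇒ step 5: DBCAADBDBCAADBDBABCAABCADBCAADB ⇒ AB·CA·A·DB·DB·AB·CA·AB·CA·A·DB·DB·AB·CA·AB·CA·DB·CA·A·DB·DB·CA·A·DB·AB·CA·A·DB·DB·AB·CA
    A ↦ DB
    B ↦ CA
    C ↦ A
    D ↦ AB

A->DB, B->CA, C->A, D->AB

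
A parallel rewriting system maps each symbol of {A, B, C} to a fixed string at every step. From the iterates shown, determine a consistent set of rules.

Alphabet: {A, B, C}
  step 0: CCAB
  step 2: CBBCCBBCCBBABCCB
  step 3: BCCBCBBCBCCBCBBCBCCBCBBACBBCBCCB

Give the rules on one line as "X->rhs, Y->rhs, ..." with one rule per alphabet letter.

  step 2 ⇒ step 3: CBBCCBBCCBBABCCB ⇒ BC·CB·CB·BC·BC·CB·CB·BC·BC·CB·CB·BA·CB·BC·BC·CB
    A ↦ BA
    B ↦ CB
    C ↦ BC

A->BA, B->CB, C->BC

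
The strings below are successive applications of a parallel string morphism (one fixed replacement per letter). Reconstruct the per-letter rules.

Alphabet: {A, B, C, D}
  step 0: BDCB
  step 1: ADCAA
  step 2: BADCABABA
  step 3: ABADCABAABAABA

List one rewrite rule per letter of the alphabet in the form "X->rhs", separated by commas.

  step 2 ⇒ step 3: BADCABABA ⇒ A·BA·DC·A·BA·A·BA·A·BA
    A ↦ BA
    B ↦ A
    C ↦ A
    D ↦ DC

A->BA, B->A, C->A, D->DC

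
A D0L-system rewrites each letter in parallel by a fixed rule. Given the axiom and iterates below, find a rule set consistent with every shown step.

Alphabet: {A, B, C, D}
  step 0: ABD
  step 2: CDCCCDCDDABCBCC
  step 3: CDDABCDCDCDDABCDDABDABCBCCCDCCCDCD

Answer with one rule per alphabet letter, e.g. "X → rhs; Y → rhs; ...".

  step 2 ⇒ step 3: CDCCCDCDDABCBCC ⇒ CD·DAB·CD·CD·CD·DAB·CD·DAB·DAB·CB·CC·CD·CC·CD·CD
    A ↦ CB
    B ↦ CC
    C ↦ CD
    D ↦ DAB

A->CB, B->CC, C->CD, D->DAB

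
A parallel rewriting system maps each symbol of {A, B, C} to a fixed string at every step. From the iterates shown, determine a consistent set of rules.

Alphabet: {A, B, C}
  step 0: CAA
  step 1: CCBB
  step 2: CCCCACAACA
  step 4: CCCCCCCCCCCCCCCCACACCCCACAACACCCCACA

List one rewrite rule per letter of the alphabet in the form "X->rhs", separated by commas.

  step 1 ⇒ step 2: CCBB ⇒ CC·CC·ACA·ACA
    B ↦ ACA
    C ↦ CC
  step 0 ⇒ step 1: CAA ⇒ CC·B·B
    A ↦ B

A->B, B->ACA, C->CC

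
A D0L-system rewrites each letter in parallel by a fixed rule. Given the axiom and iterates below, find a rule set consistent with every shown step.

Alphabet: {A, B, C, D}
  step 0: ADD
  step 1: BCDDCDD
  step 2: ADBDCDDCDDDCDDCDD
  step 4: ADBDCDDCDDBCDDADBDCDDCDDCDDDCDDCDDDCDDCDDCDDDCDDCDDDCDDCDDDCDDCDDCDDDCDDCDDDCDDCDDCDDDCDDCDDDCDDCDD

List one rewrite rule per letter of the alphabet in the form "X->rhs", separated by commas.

A->B, B->ADB, C->D, D->CDD

  step 1 ⇒ step 2: BCDDCDD ⇒ ADB·D·CDD·CDD·D·CDD·CDD
    B ↦ ADB
    C ↦ D
    D ↦ CDD
  step 0 ⇒ step 1: ADD ⇒ B·CDD·CDD
    A ↦ B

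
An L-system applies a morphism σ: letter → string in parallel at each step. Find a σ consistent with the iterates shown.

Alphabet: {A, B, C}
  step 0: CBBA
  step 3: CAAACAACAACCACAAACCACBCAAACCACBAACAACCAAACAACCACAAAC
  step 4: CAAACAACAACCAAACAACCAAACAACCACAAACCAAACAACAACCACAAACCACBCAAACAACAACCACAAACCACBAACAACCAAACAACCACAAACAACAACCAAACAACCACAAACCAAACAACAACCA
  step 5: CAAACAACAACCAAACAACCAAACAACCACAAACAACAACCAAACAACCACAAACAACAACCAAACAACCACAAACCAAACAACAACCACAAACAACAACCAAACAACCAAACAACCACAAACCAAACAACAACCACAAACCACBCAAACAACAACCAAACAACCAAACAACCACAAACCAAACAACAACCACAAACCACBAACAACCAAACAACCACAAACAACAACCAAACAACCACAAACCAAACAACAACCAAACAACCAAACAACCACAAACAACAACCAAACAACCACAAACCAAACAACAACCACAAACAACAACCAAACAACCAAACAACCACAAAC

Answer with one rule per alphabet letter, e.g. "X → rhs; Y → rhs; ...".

A->AAC, B->CB, C->CA

  step 4 ⇒ step 5: CAAACAACAACCAAACAACCAAACAACCACAAACCAAACAACAACCACAAACCACBCAAACAACAACCACAAACCACBAACAACCAAACAACCACAAACAACAACCAAACAACCACAAACCAAACAACAACCA ⇒ CA·AAC·AAC·AAC·CA·AAC·AAC·CA·AAC·AAC·CA·CA·AAC·AAC·AAC·CA·AAC·AAC·CA·CA·AAC·AAC·AAC·CA·AAC·AAC·CA·CA·AAC·CA·AAC·AAC·AAC·CA·CA·AAC·AAC·AAC·CA·AAC·AAC·CA·AAC·AAC·CA·CA·AAC·CA·AAC·AAC·AAC·CA·CA·AAC·CA·CB·CA·AAC·AAC·AAC·CA·AAC·AAC·CA·AAC·AAC·CA·CA·AAC·CA·AAC·AAC·AAC·CA·CA·AAC·CA·CB·AAC·AAC·CA·AAC·AAC·CA·CA·AAC·AAC·AAC·CA·AAC·AAC·CA·CA·AAC·CA·AAC·AAC·AAC·CA·AAC·AAC·CA·AAC·AAC·CA·CA·AAC·AAC·AAC·CA·AAC·AAC·CA·CA·AAC·CA·AAC·AAC·AAC·CA·CA·AAC·AAC·AAC·CA·AAC·AAC·CA·AAC·AAC·CA·CA·AAC
    A ↦ AAC
    B ↦ CB
    C ↦ CA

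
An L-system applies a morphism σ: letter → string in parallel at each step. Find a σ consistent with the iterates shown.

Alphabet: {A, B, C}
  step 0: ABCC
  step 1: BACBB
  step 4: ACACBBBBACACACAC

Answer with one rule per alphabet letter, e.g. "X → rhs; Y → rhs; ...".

A->B, B->AC, C->B

  step 0 ⇒ step 1: ABCC ⇒ B·AC·B·B
    A ↦ B
    B ↦ AC
    C ↦ B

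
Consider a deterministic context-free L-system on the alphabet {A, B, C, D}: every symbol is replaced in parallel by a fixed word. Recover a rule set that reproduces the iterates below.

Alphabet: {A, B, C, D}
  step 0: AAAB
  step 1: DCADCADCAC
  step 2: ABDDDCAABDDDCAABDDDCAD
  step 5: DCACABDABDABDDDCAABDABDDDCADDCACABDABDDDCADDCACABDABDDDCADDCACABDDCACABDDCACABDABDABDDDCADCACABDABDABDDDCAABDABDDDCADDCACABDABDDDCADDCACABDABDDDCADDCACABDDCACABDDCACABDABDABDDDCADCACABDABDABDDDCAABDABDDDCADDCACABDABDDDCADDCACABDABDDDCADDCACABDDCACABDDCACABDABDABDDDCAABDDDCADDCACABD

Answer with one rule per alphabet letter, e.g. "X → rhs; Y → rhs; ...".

A->DCA, B->C, C->D, D->ABD

  step 1 ⇒ step 2: DCADCADCAC ⇒ ABD·D·DCA·ABD·D·DCA·ABD·D·DCA·D
    A ↦ DCA
    C ↦ D
    D ↦ ABD
  step 0 ⇒ step 1: AAAB ⇒ DCA·DCA·DCA·C
    B ↦ C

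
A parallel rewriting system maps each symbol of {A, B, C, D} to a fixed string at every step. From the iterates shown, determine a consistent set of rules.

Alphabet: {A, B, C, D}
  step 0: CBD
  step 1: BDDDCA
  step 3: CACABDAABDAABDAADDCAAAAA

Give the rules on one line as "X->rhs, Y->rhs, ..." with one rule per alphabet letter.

A->AA, B->DD, C->BD, D->CA

  step 0 ⇒ step 1: CBD ⇒ BD·DD·CA
    B ↦ DD
    C ↦ BD
    D ↦ CA
    A ↦ AA  (constrained at step 1)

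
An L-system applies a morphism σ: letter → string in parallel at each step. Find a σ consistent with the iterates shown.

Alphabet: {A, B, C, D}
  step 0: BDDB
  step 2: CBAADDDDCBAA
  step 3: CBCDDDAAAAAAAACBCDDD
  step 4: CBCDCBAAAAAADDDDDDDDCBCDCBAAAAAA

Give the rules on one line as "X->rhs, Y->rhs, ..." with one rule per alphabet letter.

  step 3 ⇒ step 4: CBCDDDAAAAAAAACBCDDD ⇒ CB·CD·CB·AA·AA·AA·D·D·D·D·D·D·D·D·CB·CD·CB·AA·AA·AA
    A ↦ D
    B ↦ CD
    C ↦ CB
    D ↦ AA

A->D, B->CD, C->CB, D->AA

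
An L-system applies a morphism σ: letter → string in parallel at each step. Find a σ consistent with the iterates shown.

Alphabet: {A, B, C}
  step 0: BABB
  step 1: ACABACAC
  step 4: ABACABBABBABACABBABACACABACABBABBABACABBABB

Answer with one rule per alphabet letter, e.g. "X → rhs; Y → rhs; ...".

  step 0 ⇒ step 1: BABB ⇒ AC·AB·AC·AC
    A ↦ AB
    B ↦ AC
    C ↦ B  (constrained at step 1)

A->AB, B->AC, C->B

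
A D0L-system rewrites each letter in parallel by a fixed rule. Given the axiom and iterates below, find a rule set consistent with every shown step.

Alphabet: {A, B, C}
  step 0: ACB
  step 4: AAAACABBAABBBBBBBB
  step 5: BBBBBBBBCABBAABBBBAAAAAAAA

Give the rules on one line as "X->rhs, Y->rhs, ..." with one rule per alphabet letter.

  step 4 ⇒ step 5: AAAACABBAABBBBBBBB ⇒ BB·BB·BB·BB·CA·BB·A·A·BB·BB·A·A·A·A·A·A·A·A
    A ↦ BB
    B ↦ A
    C ↦ CA

A->BB, B->A, C->CA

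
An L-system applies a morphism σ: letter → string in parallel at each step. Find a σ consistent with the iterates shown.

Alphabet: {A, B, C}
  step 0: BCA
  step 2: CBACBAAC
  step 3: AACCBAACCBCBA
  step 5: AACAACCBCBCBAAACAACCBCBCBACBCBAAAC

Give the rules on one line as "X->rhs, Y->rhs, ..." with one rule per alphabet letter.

A->CB, B->AC, C->A

  step 2 ⇒ step 3: CBACBAAC ⇒ A·AC·CB·A·AC·CB·CB·A
    A ↦ CB
    B ↦ AC
    C ↦ A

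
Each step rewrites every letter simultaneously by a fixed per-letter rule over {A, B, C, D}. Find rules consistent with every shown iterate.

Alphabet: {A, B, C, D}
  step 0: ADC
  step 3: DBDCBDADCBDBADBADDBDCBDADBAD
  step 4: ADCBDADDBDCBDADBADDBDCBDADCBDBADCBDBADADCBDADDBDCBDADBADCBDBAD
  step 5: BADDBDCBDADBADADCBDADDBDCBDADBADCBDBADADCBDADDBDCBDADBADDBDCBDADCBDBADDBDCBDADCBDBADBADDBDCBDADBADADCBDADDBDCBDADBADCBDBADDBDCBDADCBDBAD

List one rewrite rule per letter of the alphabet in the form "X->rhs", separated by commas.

A->B, B->CBD, C->DBD, D->AD

  step 4 ⇒ step 5: ADCBDADDBDCBDADBADDBDCBDADCBDBADCBDBADADCBDADDBDCBDADBADCBDBAD ⇒ B·AD·DBD·CBD·AD·B·AD·AD·CBD·AD·DBD·CBD·AD·B·AD·CBD·B·AD·AD·CBD·AD·DBD·CBD·AD·B·AD·DBD·CBD·AD·CBD·B·AD·DBD·CBD·AD·CBD·B·AD·B·AD·DBD·CBD·AD·B·AD·AD·CBD·AD·DBD·CBD·AD·B·AD·CBD·B·AD·DBD·CBD·AD·CBD·B·AD
    A ↦ B
    B ↦ CBD
    C ↦ DBD
    D ↦ AD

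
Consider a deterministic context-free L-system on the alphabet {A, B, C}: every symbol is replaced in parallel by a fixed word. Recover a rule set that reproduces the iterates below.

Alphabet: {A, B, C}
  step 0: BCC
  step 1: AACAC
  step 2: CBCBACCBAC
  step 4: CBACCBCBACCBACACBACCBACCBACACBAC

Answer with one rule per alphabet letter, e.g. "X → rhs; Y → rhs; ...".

  step 1 ⇒ step 2: AACAC ⇒ CB·CB·AC·CB·AC
    A ↦ CB
    C ↦ AC
  step 0 ⇒ step 1: BCC ⇒ A·AC·AC
    B ↦ A

A->CB, B->A, C->AC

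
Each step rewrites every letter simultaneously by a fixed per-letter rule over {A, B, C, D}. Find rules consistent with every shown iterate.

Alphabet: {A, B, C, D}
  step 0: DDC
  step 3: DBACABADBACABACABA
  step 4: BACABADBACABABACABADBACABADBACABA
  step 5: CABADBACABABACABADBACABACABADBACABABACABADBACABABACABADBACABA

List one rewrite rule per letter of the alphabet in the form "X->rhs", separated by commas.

  step 4 ⇒ step 5: BACABADBACABABACABADBACABADBACABA ⇒ CA·BA·D·BA·CA·BA·BA·CA·BA·D·BA·CA·BA·CA·BA·D·BA·CA·BA·BA·CA·BA·D·BA·CA·BA·BA·CA·BA·D·BA·CA·BA
    A ↦ BA
    B ↦ CA
    C ↦ D
    D ↦ BA

A->BA, B->CA, C->D, D->BA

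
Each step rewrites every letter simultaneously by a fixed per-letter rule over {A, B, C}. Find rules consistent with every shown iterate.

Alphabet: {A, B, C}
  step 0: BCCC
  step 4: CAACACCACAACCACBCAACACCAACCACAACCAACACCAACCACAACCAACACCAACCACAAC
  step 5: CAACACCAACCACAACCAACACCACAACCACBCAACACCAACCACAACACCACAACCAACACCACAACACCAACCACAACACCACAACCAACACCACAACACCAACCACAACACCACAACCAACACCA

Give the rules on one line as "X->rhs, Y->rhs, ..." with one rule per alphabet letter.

  step 4 ⇒ step 5: CAACACCACAACCACBCAACACCAACCACAACCAACACCAACCACAACCAACACCAACCACAAC ⇒ CA·AC·AC·CA·AC·CA·CA·AC·CA·AC·AC·CA·CA·AC·CA·CB·CA·AC·AC·CA·AC·CA·CA·AC·AC·CA·CA·AC·CA·AC·AC·CA·CA·AC·AC·CA·AC·CA·CA·AC·AC·CA·CA·AC·CA·AC·AC·CA·CA·AC·AC·CA·AC·CA·CA·AC·AC·CA·CA·AC·CA·AC·AC·CA
    A ↦ AC
    B ↦ CB
    C ↦ CA

A->AC, B->CB, C->CA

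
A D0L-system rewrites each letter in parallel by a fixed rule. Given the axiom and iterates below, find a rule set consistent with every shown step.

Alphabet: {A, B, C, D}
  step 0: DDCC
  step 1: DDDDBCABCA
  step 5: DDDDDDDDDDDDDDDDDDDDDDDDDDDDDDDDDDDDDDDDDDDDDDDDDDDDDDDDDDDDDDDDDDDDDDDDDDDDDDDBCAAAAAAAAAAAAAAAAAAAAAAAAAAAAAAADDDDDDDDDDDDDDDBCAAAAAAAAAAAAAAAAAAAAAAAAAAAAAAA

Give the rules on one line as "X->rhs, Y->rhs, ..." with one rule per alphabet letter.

A->AA, B->D, C->BCA, D->DD

  step 0 ⇒ step 1: DDCC ⇒ DD·DD·BCA·BCA
    C ↦ BCA
    D ↦ DD
    A ↦ AA  (constrained at step 1)
    B ↦ D  (constrained at step 1)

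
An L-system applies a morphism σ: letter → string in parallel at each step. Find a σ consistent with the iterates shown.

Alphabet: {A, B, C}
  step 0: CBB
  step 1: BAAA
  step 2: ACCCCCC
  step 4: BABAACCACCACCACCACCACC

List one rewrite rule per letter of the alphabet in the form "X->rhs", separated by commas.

A->CC, B->A, C->BA

  step 1 ⇒ step 2: BAAA ⇒ A·CC·CC·CC
    A ↦ CC
    B ↦ A
  step 0 ⇒ step 1: CBB ⇒ BA·A·A
    C ↦ BA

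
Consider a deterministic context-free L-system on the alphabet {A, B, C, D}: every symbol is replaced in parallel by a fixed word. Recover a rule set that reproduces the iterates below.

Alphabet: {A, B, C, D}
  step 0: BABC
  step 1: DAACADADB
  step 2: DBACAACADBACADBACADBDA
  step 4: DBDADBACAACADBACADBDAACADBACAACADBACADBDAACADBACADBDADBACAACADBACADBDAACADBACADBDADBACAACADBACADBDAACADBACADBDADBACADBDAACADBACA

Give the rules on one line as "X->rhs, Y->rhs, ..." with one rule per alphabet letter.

A->ACA, B->DA, C->DB, D->DB

  step 1 ⇒ step 2: DAACADADB ⇒ DB·ACA·ACA·DB·ACA·DB·ACA·DB·DA
    A ↦ ACA
    B ↦ DA
    C ↦ DB
    D ↦ DB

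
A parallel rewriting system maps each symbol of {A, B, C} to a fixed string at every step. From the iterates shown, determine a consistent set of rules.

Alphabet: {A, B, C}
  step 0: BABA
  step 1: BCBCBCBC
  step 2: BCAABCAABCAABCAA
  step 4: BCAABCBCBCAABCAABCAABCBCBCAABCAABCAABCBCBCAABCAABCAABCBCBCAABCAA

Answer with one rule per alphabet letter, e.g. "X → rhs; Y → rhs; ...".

A->BC, B->BC, C->AA

  step 1 ⇒ step 2: BCBCBCBC ⇒ BC·AA·BC·AA·BC·AA·BC·AA
    B ↦ BC
    C ↦ AA
  step 0 ⇒ step 1: BABA ⇒ BC·BC·BC·BC
    A ↦ BC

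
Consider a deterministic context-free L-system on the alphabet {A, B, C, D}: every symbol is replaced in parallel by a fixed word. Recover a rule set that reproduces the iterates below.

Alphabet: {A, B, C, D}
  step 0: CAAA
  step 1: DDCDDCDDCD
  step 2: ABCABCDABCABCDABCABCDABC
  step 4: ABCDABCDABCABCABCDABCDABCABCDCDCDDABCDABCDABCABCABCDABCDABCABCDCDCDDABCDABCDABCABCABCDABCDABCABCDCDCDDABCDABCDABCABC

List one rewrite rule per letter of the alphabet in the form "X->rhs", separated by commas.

  step 1 ⇒ step 2: DDCDDCDDCD ⇒ ABC·ABC·D·ABC·ABC·D·ABC·ABC·D·ABC
    C ↦ D
    D ↦ ABC
  step 0 ⇒ step 1: CAAA ⇒ D·DCD·DCD·DCD
    A ↦ DCD
    B ↦ CD  (constrained at step 2)

A->DCD, B->CD, C->D, D->ABC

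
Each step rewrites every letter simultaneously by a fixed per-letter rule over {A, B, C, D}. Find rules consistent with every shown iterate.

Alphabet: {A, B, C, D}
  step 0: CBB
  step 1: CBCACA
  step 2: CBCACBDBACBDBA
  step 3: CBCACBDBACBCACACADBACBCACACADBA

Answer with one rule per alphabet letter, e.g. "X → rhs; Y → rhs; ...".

  step 2 ⇒ step 3: CBCACBDBACBDBA ⇒ CB·CA·CB·DBA·CB·CA·CA·CA·DBA·CB·CA·CA·CA·DBA
    A ↦ DBA
    B ↦ CA
    C ↦ CB
    D ↦ CA

A->DBA, B->CA, C->CB, D->CA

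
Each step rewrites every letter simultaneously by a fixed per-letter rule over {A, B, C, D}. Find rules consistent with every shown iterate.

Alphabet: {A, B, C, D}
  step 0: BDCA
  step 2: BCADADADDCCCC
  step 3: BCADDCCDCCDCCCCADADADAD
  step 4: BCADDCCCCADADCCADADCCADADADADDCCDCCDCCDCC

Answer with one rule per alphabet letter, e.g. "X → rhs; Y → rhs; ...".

  step 3 ⇒ step 4: BCADDCCDCCDCCCCADADADAD ⇒ BC·AD·D·CC·CC·AD·AD·CC·AD·AD·CC·AD·AD·AD·AD·D·CC·D·CC·D·CC·D·CC
    A ↦ D
    B ↦ BC
    C ↦ AD
    D ↦ CC

A->D, B->BC, C->AD, D->CC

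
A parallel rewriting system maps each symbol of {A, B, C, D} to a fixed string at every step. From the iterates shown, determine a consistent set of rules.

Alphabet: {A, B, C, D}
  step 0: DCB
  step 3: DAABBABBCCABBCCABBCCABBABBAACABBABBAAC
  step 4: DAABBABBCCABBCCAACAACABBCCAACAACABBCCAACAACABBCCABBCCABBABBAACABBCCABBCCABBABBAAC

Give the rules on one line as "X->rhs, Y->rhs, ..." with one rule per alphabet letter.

A->ABB, B->C, C->AAC, D->DA

  step 3 ⇒ step 4: DAABBABBCCABBCCABBCCABBABBAACABBABBAAC ⇒ DA·ABB·ABB·C·C·ABB·C·C·AAC·AAC·ABB·C·C·AAC·AAC·ABB·C·C·AAC·AAC·ABB·C·C·ABB·C·C·ABB·ABB·AAC·ABB·C·C·ABB·C·C·ABB·ABB·AAC
    A ↦ ABB
    B ↦ C
    C ↦ AAC
    D ↦ DA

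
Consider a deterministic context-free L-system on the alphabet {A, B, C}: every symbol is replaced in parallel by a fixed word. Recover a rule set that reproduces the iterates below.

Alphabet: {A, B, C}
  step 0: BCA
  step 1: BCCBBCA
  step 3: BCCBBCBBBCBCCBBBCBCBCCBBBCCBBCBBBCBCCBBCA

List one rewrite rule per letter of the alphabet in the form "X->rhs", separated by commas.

A->CA, B->BC, C->CBB

  step 0 ⇒ step 1: BCA ⇒ BC·CBB·CA
    A ↦ CA
    B ↦ BC
    C ↦ CBB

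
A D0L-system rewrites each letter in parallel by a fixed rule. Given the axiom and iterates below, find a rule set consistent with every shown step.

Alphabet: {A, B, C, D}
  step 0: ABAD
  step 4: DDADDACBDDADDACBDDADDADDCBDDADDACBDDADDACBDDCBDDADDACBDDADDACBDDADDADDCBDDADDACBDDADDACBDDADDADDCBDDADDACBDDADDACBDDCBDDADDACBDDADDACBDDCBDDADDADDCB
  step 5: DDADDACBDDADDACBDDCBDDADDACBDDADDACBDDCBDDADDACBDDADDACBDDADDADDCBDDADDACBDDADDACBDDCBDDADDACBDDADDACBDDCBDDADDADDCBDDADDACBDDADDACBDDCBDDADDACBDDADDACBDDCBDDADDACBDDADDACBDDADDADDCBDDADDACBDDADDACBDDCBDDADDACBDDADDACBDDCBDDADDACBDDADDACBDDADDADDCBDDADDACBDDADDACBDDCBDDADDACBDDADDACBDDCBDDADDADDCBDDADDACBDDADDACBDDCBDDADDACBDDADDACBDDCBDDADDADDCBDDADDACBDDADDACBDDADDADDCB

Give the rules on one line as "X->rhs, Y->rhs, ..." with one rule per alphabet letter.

A->CB, B->DCB, C->D, D->DDA

  step 4 ⇒ step 5: DDADDACBDDADDACBDDADDADDCBDDADDACBDDADDACBDDCBDDADDACBDDADDACBDDADDADDCBDDADDACBDDADDACBDDADDADDCBDDADDACBDDADDACBDDCBDDADDACBDDADDACBDDCBDDADDADDCB ⇒ DDA·DDA·CB·DDA·DDA·CB·D·DCB·DDA·DDA·CB·DDA·DDA·CB·D·DCB·DDA·DDA·CB·DDA·DDA·CB·DDA·DDA·D·DCB·DDA·DDA·CB·DDA·DDA·CB·D·DCB·DDA·DDA·CB·DDA·DDA·CB·D·DCB·DDA·DDA·D·DCB·DDA·DDA·CB·DDA·DDA·CB·D·DCB·DDA·DDA·CB·DDA·DDA·CB·D·DCB·DDA·DDA·CB·DDA·DDA·CB·DDA·DDA·D·DCB·DDA·DDA·CB·DDA·DDA·CB·D·DCB·DDA·DDA·CB·DDA·DDA·CB·D·DCB·DDA·DDA·CB·DDA·DDA·CB·DDA·DDA·D·DCB·DDA·DDA·CB·DDA·DDA·CB·D·DCB·DDA·DDA·CB·DDA·DDA·CB·D·DCB·DDA·DDA·D·DCB·DDA·DDA·CB·DDA·DDA·CB·D·DCB·DDA·DDA·CB·DDA·DDA·CB·D·DCB·DDA·DDA·D·DCB·DDA·DDA·CB·DDA·DDA·CB·DDA·DDA·D·DCB
    A ↦ CB
    B ↦ DCB
    C ↦ D
    D ↦ DDA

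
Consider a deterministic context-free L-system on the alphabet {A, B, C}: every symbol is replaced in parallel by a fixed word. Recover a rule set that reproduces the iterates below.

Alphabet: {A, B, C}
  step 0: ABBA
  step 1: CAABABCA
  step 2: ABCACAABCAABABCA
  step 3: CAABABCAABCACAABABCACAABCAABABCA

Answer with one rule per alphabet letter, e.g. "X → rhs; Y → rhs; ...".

A->CA, B->AB, C->AB

  step 2 ⇒ step 3: ABCACAABCAABABCA ⇒ CA·AB·AB·CA·AB·CA·CA·AB·AB·CA·CA·AB·CA·AB·AB·CA
    A ↦ CA
    B ↦ AB
    C ↦ AB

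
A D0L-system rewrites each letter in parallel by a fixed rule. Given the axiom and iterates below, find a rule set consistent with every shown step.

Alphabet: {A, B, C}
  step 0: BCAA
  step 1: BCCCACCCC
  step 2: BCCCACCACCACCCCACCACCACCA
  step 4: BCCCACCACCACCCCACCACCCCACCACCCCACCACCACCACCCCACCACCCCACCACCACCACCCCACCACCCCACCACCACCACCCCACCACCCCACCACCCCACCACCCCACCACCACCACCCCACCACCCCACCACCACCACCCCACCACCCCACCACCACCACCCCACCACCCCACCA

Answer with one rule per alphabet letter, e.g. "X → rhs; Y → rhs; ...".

A->CC, B->BC, C->CCA

  step 1 ⇒ step 2: BCCCACCCC ⇒ BC·CCA·CCA·CCA·CC·CCA·CCA·CCA·CCA
    A ↦ CC
    B ↦ BC
    C ↦ CCA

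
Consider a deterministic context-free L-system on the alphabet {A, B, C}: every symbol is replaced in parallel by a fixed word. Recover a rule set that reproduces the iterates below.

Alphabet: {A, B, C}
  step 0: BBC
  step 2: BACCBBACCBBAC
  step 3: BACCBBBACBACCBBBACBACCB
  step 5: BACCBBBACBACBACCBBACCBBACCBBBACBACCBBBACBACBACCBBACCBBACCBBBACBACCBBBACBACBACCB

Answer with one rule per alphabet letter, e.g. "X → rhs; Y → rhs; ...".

A->C, B->BAC, C->B

  step 2 ⇒ step 3: BACCBBACCBBAC ⇒ BAC·C·B·B·BAC·BAC·C·B·B·BAC·BAC·C·B
    A ↦ C
    B ↦ BAC
    C ↦ B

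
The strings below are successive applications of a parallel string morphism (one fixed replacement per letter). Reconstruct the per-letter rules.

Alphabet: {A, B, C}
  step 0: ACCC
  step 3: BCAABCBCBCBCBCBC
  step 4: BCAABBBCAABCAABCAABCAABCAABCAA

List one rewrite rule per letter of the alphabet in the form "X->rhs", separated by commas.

  step 3 ⇒ step 4: BCAABCBCBCBCBCBC ⇒ BC·AA·B·B·BC·AA·BC·AA·BC·AA·BC·AA·BC·AA·BC·AA
    A ↦ B
    B ↦ BC
    C ↦ AA

A->B, B->BC, C->AA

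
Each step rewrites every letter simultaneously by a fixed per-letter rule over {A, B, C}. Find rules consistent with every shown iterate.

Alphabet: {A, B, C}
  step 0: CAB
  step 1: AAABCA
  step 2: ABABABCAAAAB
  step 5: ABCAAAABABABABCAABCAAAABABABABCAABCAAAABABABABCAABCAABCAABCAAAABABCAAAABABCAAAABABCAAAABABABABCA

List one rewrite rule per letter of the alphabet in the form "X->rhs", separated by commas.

A->AB, B->CA, C->AA

  step 1 ⇒ step 2: AAABCA ⇒ AB·AB·AB·CA·AA·AB
    A ↦ AB
    B ↦ CA
    C ↦ AA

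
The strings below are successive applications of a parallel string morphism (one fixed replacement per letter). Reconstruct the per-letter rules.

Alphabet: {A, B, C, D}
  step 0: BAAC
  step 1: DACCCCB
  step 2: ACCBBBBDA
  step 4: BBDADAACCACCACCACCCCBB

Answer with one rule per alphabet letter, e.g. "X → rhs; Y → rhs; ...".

A->CC, B->DA, C->B, D->A

  step 1 ⇒ step 2: DACCCCB ⇒ A·CC·B·B·B·B·DA
    A ↦ CC
    B ↦ DA
    C ↦ B
    D ↦ A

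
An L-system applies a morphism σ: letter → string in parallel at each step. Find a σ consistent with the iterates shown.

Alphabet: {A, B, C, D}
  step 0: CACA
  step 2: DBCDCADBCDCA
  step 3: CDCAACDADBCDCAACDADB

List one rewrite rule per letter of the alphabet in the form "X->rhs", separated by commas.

  step 2 ⇒ step 3: DBCDCADBCDCA ⇒ CD·CA·A·CD·A·DB·CD·CA·A·CD·A·DB
    A ↦ DB
    B ↦ CA
    C ↦ A
    D ↦ CD

A->DB, B->CA, C->A, D->CD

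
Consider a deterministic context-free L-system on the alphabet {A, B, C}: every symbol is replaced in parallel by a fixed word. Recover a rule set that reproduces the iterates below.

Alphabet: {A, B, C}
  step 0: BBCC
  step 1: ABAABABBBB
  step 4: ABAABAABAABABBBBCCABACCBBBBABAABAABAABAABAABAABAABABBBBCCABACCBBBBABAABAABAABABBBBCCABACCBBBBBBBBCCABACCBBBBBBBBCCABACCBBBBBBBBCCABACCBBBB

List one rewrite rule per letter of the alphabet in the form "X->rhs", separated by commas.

A->CC, B->ABA, C->BB

  step 0 ⇒ step 1: BBCC ⇒ ABA·ABA·BB·BB
    B ↦ ABA
    C ↦ BB
    A ↦ CC  (constrained at step 1)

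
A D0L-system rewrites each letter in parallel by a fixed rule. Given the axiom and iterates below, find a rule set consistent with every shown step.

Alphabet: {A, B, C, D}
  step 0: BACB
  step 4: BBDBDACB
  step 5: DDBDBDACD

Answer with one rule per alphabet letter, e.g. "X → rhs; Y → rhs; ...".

A->D, B->D, C->AC, D->B

  step 4 ⇒ step 5: BBDBDACB ⇒ D·D·B·D·B·D·AC·D
    A ↦ D
    B ↦ D
    C ↦ AC
    D ↦ B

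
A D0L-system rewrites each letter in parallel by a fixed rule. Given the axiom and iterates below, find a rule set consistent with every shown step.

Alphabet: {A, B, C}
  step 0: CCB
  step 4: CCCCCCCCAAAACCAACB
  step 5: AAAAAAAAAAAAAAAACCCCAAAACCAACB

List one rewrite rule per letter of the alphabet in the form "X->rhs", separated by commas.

A->C, B->CB, C->AA

  step 4 ⇒ step 5: CCCCCCCCAAAACCAACB ⇒ AA·AA·AA·AA·AA·AA·AA·AA·C·C·C·C·AA·AA·C·C·AA·CB
    A ↦ C
    B ↦ CB
    C ↦ AA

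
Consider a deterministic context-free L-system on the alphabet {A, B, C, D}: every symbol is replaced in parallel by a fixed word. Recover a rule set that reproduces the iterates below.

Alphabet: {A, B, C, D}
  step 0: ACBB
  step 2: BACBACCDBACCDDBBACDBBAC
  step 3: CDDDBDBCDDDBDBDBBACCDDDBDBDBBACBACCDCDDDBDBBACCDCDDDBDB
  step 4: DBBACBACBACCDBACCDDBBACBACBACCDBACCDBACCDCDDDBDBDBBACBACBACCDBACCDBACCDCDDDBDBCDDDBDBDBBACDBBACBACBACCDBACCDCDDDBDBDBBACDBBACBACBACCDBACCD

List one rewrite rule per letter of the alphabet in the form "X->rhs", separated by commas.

  step 3 ⇒ step 4: CDDDBDBCDDDBDBDBBACCDDDBDBDBBACBACCDCDDDBDBBACCDCDDDBDB ⇒ DB·BAC·BAC·BAC·CD·BAC·CD·DB·BAC·BAC·BAC·CD·BAC·CD·BAC·CD·CD·DDB·DB·DB·BAC·BAC·BAC·CD·BAC·CD·BAC·CD·CD·DDB·DB·CD·DDB·DB·DB·BAC·DB·BAC·BAC·BAC·CD·BAC·CD·CD·DDB·DB·DB·BAC·DB·BAC·BAC·BAC·CD·BAC·CD
    A ↦ DDB
    B ↦ CD
    C ↦ DB
    D ↦ BAC

A->DDB, B->CD, C->DB, D->BAC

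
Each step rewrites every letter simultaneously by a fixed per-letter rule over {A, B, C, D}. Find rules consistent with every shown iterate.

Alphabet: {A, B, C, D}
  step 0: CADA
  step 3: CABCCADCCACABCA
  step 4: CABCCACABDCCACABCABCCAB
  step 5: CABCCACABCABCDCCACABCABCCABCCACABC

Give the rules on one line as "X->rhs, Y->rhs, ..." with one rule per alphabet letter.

A->B, B->C, C->CA, D->DC

  step 4 ⇒ step 5: CABCCACABDCCACABCABCCAB ⇒ CA·B·C·CA·CA·B·CA·B·C·DC·CA·CA·B·CA·B·C·CA·B·C·CA·CA·B·C
    A ↦ B
    B ↦ C
    C ↦ CA
    D ↦ DC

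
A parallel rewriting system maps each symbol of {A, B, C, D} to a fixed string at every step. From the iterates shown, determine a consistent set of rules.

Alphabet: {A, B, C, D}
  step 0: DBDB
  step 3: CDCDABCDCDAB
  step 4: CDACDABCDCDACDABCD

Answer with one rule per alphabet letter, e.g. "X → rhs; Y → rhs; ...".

  step 3 ⇒ step 4: CDCDABCDCDAB ⇒ CD·A·CD·A·B·CD·CD·A·CD·A·B·CD
    A ↦ B
    B ↦ CD
    C ↦ CD
    D ↦ A

A->B, B->CD, C->CD, D->A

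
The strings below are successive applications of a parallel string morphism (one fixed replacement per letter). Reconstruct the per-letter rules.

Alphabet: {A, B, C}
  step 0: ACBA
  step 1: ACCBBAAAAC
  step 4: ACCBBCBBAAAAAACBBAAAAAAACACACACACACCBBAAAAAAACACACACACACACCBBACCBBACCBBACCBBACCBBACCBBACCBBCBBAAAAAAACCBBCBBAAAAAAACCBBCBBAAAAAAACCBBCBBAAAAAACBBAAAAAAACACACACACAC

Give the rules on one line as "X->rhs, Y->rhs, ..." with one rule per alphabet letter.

  step 0 ⇒ step 1: ACBA ⇒ AC·CBB·AAA·AC
    A ↦ AC
    B ↦ AAA
    C ↦ CBB

A->AC, B->AAA, C->CBB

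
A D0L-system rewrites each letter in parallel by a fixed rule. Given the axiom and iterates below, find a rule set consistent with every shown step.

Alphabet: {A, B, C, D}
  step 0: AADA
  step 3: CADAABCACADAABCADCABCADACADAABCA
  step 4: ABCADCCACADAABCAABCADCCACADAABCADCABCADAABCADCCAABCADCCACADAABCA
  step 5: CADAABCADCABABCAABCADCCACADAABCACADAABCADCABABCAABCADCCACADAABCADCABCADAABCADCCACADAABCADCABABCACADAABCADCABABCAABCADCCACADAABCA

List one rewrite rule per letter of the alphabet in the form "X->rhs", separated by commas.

A->CA, B->DA, C->AB, D->DC

  step 4 ⇒ step 5: ABCADCCACADAABCAABCADCCACADAABCADCABCADAABCADCCAABCADCCACADAABCA ⇒ CA·DA·AB·CA·DC·AB·AB·CA·AB·CA·DC·CA·CA·DA·AB·CA·CA·DA·AB·CA·DC·AB·AB·CA·AB·CA·DC·CA·CA·DA·AB·CA·DC·AB·CA·DA·AB·CA·DC·CA·CA·DA·AB·CA·DC·AB·AB·CA·CA·DA·AB·CA·DC·AB·AB·CA·AB·CA·DC·CA·CA·DA·AB·CA
    A ↦ CA
    B ↦ DA
    C ↦ AB
    D ↦ DC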